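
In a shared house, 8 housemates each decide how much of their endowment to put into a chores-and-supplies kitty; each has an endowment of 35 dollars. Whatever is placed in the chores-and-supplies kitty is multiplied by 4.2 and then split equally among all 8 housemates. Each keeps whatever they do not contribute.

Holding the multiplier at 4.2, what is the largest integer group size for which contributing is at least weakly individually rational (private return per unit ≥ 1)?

4

Private return per unit is 4.2/(group size), which is ≥ 1 whenever the group size is ≤ 4.2.
The largest such integer is 4.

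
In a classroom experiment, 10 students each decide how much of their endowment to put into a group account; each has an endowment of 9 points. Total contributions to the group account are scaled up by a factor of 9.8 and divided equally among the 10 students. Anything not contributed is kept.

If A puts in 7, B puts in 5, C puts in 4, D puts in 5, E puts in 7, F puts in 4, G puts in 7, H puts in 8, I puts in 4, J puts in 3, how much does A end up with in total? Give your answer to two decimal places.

Total contributed: 7 + 5 + 4 + 5 + 7 + 4 + 7 + 8 + 4 + 3 = 54.
Each receives 9.8 × 54 / 10 = 52.92 from the group account.
A keeps 9 − 7 = 2, so A's payoff is 2 + 52.92 = 54.92.

54.92 points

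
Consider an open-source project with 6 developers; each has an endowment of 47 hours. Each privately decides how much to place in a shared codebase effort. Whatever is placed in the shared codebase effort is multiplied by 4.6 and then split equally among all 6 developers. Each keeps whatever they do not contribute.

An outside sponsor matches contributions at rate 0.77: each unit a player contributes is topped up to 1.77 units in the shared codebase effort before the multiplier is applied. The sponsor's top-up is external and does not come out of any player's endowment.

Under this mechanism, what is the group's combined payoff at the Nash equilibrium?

2296.04 hours

The effective private return per unit is now 4.6 × 1.77 / 6 = 1.3570 > 1, so every player's dominant strategy flips to full contribution.
At the Nash equilibrium everyone contributes 47. Group total payoff = 4.6 × 1.77 × 282 = 2296.04.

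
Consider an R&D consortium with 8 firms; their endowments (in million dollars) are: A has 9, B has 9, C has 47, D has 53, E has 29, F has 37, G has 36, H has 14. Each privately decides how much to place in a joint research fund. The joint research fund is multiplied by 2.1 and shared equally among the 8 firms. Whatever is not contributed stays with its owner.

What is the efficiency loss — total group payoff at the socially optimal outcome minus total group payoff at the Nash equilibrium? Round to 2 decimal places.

The private return per contributed unit is 2.1/8 = 0.2625 < 1 for every player regardless of endowment, so the Nash equilibrium is zero contribution and the group total is Σ E_j = 9 + 9 + 47 + 53 + 29 + 37 + 36 + 14 = 234.
Each contributed unit returns 2.100 to the group, so the social optimum is full contribution by everyone: group total = 2.100 × 234 = 491.40.
Efficiency loss = (2.100 − 1) × 234 = 257.40.

257.40 million dollars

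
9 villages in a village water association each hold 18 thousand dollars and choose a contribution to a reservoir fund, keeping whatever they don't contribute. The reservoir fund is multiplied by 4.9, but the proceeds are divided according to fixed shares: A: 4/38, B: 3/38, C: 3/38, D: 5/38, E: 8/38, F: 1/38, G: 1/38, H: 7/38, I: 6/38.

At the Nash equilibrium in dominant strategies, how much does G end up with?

Each unit j contributes comes back to j as 4.9 × (j's share), so j prefers to contribute only if that share exceeds 1/4.9 = 0.2041; otherwise keeping the unit dominates.
The only share above 0.2041 is E's 8/38, contributing 18; the remaining 8 contribute 0. Total contributed: 18.
G keeps 18 and receives 4.9 × 18 × 1/38 = 2.32 from the reservoir fund, for a payoff of 20.32.

20.32 thousand dollars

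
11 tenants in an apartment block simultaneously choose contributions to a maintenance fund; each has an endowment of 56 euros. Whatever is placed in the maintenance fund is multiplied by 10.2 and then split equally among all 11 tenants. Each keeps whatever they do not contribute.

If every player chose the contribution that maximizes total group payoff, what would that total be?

6283.20 euros

Each contributed unit returns 10.200 to the group as a whole (0.9273 to each of 11 players), which exceeds 1, so the social optimum is full contribution: group total = 10.200 × 616 = 6283.20.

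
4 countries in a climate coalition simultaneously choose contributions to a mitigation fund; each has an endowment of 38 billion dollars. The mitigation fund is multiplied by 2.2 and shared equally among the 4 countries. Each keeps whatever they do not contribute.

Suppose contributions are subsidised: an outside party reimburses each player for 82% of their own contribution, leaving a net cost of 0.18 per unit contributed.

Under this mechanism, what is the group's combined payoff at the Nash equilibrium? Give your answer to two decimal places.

459.04 billion dollars

With the mechanism, a contributed unit returns (2.2/4) / 0.18 = 3.0556 per unit of net cost to the contributor — now above 1 — so contributing fully is weakly dominant for every player.
So the Nash equilibrium is full contribution by all 4; the group earns 4 × (38 × 0.82 + 2.2 × 38) = 459.04.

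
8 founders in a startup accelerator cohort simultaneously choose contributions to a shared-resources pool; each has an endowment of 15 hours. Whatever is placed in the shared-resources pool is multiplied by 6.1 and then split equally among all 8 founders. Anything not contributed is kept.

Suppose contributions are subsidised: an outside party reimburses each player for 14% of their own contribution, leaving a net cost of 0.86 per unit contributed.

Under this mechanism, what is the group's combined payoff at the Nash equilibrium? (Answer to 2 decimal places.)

120.00 hours

With the mechanism, a contributed unit returns (6.1/8) / 0.86 = 0.8866 per unit of net cost — still below 1 — so contributing 0 remains dominant for every player.
Everyone keeps their endowment and the group total is 8 × 15 = 120.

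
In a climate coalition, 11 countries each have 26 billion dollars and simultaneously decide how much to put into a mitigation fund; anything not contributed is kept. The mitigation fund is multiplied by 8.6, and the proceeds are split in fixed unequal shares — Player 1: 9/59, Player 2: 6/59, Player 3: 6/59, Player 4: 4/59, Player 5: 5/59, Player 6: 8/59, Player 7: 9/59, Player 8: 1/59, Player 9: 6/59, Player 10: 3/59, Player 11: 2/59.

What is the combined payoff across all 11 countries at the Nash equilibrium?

For player j, contributing a unit is worthwhile iff 8.6 × (j's share) ≥ 1, i.e. iff j's share is at least 0.1163.
Player 1, Player 6 and Player 7 are above the threshold, contributing 26 each; the remaining 8 contribute 0. Total contributed: 78.
The mitigation fund pays out 8.6 × 78 = 670.80 in total (split across the unequal shares, but the aggregate is all that matters for the group sum).
The 8 free-riders keep 26 each, adding 208. Group total = 208 + 670.80 = 878.80.

878.80 billion dollars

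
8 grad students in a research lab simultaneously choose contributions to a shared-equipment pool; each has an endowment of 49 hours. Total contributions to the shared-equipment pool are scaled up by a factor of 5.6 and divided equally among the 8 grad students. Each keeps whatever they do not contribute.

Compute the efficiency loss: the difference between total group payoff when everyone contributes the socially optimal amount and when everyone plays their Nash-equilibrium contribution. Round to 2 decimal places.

Each contributed unit returns 5.6/8 = 0.7000 to its contributor — below 1 — so contributing 0 is dominant for every player. At the Nash equilibrium everyone keeps their 49, and the group total is 8 × 49 = 392.
Each contributed unit returns 5.600 to the group as a whole (0.7000 to each of 8 players), which exceeds 1, so the social optimum is full contribution: group total = 5.600 × 392 = 2195.20.
Efficiency loss = 2195.20 − 392 = 1803.20.

1803.20 hours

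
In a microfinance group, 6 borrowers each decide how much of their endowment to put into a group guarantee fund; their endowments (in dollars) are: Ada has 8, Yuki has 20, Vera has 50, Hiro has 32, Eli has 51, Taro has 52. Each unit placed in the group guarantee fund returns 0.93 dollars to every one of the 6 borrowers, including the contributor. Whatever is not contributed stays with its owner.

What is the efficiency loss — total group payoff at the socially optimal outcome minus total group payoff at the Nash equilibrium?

975.54 dollars

The private return per contributed unit is 0.93 < 1 for everyone, so the Nash equilibrium is zero contribution and the group total is Σ E_j = 8 + 20 + 50 + 32 + 51 + 52 = 213.
Each contributed unit returns 5.580 to the group, so the social optimum is full contribution by everyone: group total = 5.580 × 213 = 1188.54.
Efficiency loss = (5.580 − 1) × 213 = 975.54.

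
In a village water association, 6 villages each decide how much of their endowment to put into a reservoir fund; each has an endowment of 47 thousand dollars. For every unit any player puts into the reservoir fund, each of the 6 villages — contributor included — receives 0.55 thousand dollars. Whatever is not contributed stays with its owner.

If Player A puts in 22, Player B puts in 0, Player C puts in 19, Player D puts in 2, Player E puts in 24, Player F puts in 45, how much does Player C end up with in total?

Total contributed: 22 + 0 + 19 + 2 + 24 + 45 = 112.
Each receives 0.55 × 112 = 61.60 from the reservoir fund.
Player C keeps 47 − 19 = 28, so Player C's payoff is 28 + 61.60 = 89.60.

89.60 thousand dollars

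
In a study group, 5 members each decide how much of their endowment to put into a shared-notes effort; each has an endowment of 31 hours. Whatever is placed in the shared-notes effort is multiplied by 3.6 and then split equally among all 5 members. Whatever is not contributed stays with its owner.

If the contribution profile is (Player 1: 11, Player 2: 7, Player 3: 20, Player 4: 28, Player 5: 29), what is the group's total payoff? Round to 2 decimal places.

Total contributed: 11 + 7 + 20 + 28 + 29 = 95; total kept: 5 × 31 − 95 = 60.
The shared-notes effort pays out 3.6 × 95 = 342.00 in aggregate.
Group total = 60 + 342.00 = 402.00.

402.00 hours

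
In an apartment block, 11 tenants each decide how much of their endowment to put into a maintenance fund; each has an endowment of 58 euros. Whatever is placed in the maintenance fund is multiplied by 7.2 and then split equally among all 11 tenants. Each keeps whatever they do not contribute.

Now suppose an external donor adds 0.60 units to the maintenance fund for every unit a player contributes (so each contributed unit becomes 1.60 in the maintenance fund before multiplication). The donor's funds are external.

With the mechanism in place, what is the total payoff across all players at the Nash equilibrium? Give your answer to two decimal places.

7349.76 euros

The effective private return per unit is now 7.2 × 1.60 / 11 = 1.0473 > 1, so every player's dominant strategy flips to full contribution.
So the Nash equilibrium is full contribution by all 11; the group earns 7.2 × 1.60 × 638 = 7349.76.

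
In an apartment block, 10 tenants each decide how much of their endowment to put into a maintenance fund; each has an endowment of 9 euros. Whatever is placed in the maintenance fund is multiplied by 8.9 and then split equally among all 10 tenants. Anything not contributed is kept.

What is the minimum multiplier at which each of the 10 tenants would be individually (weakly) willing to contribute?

10

A contributed unit returns (multiplier)/10 to its contributor.
This reaches 1 exactly when the multiplier is 10.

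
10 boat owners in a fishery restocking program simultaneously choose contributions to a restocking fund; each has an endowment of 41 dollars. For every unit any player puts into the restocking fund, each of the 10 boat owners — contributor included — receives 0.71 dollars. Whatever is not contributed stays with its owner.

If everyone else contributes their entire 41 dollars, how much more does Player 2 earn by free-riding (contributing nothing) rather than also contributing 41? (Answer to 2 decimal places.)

11.89 dollars

Switching from a contribution of 41 to 0 lets Player 2 keep an extra 41 dollars, but lowers the restocking fund by 41, which costs Player 2 their own share of that drop: 0.71 × 41 = 29.11.
Net gain = 41 − 29.11 = 11.89. The private return per contributed unit (0.71) is below 1, so free-riding is indeed the best response regardless of what the others do.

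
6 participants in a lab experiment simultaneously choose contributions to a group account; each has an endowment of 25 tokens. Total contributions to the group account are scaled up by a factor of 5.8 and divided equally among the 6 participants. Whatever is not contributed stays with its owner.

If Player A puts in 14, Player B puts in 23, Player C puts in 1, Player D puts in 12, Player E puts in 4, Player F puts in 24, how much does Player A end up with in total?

86.40 tokens

Total contributed: 14 + 23 + 1 + 12 + 4 + 24 = 78.
Each receives 5.8 × 78 / 6 = 75.40 from the group account.
Player A keeps 25 − 14 = 11, so Player A's payoff is 11 + 75.40 = 86.40.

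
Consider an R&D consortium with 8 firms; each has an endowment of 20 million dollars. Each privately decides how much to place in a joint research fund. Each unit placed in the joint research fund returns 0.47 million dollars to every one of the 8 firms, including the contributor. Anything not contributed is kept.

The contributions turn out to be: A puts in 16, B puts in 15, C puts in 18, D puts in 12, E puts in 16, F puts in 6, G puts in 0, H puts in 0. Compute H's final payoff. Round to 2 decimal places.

59.01 million dollars

Total contributed: 16 + 15 + 18 + 12 + 16 + 6 + 0 + 0 = 83.
Each receives 0.47 × 83 = 39.01 from the joint research fund.
H keeps 20 − 0 = 20, so H's payoff is 20 + 39.01 = 59.01.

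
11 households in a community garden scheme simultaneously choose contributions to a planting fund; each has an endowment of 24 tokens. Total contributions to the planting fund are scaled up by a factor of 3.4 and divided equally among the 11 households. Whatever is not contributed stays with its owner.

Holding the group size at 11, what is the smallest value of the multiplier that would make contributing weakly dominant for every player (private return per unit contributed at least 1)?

11

A contributed unit returns (multiplier)/11 to its contributor.
This reaches 1 exactly when the multiplier is 11.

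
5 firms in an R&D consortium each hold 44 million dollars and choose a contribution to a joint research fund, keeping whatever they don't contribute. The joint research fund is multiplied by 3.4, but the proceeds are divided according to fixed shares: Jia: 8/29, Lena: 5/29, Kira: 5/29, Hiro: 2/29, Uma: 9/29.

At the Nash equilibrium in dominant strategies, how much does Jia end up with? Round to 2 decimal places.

For player j, contributing a unit is worthwhile iff 3.4 × (j's share) ≥ 1, i.e. iff j's share is at least 0.2941.
The only share above 0.2941 is Uma's 9/29, contributing 44; the remaining 4 contribute 0. Total contributed: 44.
Jia keeps 44 and receives 3.4 × 44 × 8/29 = 41.27 from the joint research fund, for a payoff of 85.27.

85.27 million dollars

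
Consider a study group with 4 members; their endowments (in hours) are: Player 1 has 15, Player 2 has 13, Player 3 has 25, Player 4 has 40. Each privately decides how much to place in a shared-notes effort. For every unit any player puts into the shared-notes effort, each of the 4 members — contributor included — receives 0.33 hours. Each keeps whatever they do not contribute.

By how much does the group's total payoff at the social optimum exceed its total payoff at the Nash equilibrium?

29.76 hours

The private return per contributed unit is 0.33 < 1 for everyone, so the Nash equilibrium is zero contribution and the group total is Σ E_j = 15 + 13 + 25 + 40 = 93.
Each contributed unit returns 1.320 to the group, so the social optimum is full contribution by everyone: group total = 1.320 × 93 = 122.76.
Efficiency loss = (1.320 − 1) × 93 = 29.76.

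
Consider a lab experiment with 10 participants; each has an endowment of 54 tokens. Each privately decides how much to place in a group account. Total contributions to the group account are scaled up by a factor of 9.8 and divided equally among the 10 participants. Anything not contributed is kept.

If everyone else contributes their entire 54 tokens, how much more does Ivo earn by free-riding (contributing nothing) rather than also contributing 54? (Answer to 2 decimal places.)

Switching from a contribution of 54 to 0 lets Ivo keep an extra 54 tokens, but lowers the group account by 54, which costs Ivo their own share of that drop: 9.8/10 × 54 = 52.92.
Net gain = 54 − 52.92 = 1.08. The private return per contributed unit (0.9800) is below 1, so free-riding is indeed the best response regardless of what the others do.

1.08 tokens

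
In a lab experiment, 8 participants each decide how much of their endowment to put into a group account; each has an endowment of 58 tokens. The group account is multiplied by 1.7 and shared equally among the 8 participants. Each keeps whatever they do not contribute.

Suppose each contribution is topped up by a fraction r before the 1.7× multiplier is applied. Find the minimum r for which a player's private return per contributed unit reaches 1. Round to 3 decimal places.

3.706

With matching at rate r, one contributed unit becomes (1 + r) in the group account and returns 1.7 × (1 + r) / 8 to the contributor.
Setting this equal to 1: 1 + r = 8/1.7 = 4.7059.
So the minimum matching rate is r = 4.7059 − 1 = 3.706.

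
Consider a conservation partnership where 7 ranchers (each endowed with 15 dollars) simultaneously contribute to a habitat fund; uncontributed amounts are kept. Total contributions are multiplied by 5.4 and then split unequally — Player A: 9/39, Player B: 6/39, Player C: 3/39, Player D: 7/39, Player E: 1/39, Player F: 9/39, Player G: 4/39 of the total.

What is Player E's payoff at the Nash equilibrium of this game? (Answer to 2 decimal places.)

Each unit j contributes comes back to j as 5.4 × (j's share), so j prefers to contribute only if that share exceeds 1/5.4 = 0.1852; otherwise keeping the unit dominates.
Player A and Player F are above the threshold, contributing 15 each; the remaining 5 contribute 0. Total contributed: 30.
Player E keeps 15 and receives 5.4 × 30 × 1/39 = 4.15 from the habitat fund, for a payoff of 19.15.

19.15 dollars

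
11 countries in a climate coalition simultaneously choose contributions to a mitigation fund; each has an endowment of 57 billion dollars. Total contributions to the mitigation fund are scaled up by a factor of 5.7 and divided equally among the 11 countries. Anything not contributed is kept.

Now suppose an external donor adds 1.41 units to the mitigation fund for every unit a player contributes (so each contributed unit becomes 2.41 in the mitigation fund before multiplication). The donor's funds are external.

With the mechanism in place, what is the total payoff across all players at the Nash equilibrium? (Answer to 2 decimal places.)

8613.10 billion dollars

With the mechanism, a contributed unit returns 5.7 × 2.41 / 11 = 1.2488 per unit of net cost to the contributor — now above 1 — so contributing fully is weakly dominant for every player.
At the Nash equilibrium everyone contributes 57. Group total payoff = 5.7 × 2.41 × 627 = 8613.10.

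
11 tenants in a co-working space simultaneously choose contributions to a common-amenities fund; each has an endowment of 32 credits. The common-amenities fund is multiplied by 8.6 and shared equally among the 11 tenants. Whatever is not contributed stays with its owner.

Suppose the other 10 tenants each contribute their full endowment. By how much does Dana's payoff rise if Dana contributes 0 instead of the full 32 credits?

Switching from a contribution of 32 to 0 lets Dana keep an extra 32 credits, but lowers the common-amenities fund by 32, which costs Dana their own share of that drop: 8.6/11 × 32 = 25.02.
Net gain = 32 − 25.02 = 6.98. The private return per contributed unit (0.7818) is below 1, so free-riding is indeed the best response regardless of what the others do.

6.98 credits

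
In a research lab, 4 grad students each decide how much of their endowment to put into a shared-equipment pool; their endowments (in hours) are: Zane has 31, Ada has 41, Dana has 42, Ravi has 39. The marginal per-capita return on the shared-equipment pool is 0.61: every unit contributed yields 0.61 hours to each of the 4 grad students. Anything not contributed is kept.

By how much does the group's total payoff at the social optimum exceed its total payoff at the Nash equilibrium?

The private return per contributed unit is 0.61 < 1 for everyone, so the Nash equilibrium is zero contribution and the group total is Σ E_j = 31 + 41 + 42 + 39 = 153.
Each contributed unit returns 2.440 to the group, so the social optimum is full contribution by everyone: group total = 2.440 × 153 = 373.32.
Efficiency loss = (2.440 − 1) × 153 = 220.32.

220.32 hours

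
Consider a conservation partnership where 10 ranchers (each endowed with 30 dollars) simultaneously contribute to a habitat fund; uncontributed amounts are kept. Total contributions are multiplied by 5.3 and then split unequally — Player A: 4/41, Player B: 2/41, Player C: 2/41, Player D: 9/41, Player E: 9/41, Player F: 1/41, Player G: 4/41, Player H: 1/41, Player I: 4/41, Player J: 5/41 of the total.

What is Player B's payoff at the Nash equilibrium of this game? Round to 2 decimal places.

A player with share s gets back 5.3·s per unit contributed, so full contribution is dominant for anyone with s > 1/5.3 = 0.1887 and zero contribution is dominant for anyone below.
Player D and Player E are above the threshold, contributing 30 each; the remaining 8 contribute 0. Total contributed: 60.
Player B keeps 30 and receives 5.3 × 60 × 2/41 = 15.51 from the habitat fund, for a payoff of 45.51.

45.51 dollars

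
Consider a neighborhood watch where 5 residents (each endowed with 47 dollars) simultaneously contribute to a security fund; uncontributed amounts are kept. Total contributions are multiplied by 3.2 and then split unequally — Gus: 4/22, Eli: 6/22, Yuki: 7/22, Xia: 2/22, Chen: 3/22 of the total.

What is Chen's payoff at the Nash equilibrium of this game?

67.51 dollars

Each unit j contributes comes back to j as 3.2 × (j's share), so j prefers to contribute only if that share exceeds 1/3.2 = 0.3125; otherwise keeping the unit dominates.
The only share above 0.3125 is Yuki's 7/22, contributing 47; the remaining 4 contribute 0. Total contributed: 47.
Chen keeps 47 and receives 3.2 × 47 × 3/22 = 20.51 from the security fund, for a payoff of 67.51.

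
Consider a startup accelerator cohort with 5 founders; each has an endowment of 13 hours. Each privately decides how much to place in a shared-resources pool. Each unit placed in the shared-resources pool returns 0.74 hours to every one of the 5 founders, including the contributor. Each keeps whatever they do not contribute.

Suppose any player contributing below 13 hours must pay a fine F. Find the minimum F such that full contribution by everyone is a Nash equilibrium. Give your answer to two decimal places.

Given the others contribute fully, the best deviation is to contribute 0 (any partial contribution still incurs the fine and gives up units whose private return 0.74 is below 1).
Deviating from 13 to 0 saves 13 hours but forfeits the deviator's share of the drop in the shared-resources pool: 0.74 × 13 = 9.62.
So the deviation gain is 13 − 9.62 = 3.38, and the fine must be at least 3.38 hours to wipe it out.

3.38 hours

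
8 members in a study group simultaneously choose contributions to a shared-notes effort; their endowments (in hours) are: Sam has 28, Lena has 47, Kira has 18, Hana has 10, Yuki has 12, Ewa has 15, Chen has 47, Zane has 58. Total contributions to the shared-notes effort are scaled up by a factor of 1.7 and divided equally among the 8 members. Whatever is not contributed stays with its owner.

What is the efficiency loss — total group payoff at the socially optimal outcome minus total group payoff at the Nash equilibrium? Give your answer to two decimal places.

The private return per contributed unit is 1.7/8 = 0.2125 < 1 for every player regardless of endowment, so the Nash equilibrium is zero contribution and the group total is Σ E_j = 28 + 47 + 18 + 10 + 12 + 15 + 47 + 58 = 235.
Each contributed unit returns 1.700 to the group, so the social optimum is full contribution by everyone: group total = 1.700 × 235 = 399.50.
Efficiency loss = (1.700 − 1) × 235 = 164.50.

164.50 hours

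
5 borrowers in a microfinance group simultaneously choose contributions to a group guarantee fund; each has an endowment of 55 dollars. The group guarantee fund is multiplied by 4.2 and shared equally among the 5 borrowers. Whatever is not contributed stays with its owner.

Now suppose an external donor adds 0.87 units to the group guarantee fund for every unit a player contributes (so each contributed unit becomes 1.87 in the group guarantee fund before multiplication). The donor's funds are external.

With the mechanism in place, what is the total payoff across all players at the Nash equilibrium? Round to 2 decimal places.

Under the mechanism each unit contributed yields 4.2 × 1.87 / 5 = 1.5708 back to its contributor per unit of net cost, which exceeds 1, making full contribution the dominant choice for everyone.
So the Nash equilibrium is full contribution by all 5; the group earns 4.2 × 1.87 × 275 = 2159.85.

2159.85 dollars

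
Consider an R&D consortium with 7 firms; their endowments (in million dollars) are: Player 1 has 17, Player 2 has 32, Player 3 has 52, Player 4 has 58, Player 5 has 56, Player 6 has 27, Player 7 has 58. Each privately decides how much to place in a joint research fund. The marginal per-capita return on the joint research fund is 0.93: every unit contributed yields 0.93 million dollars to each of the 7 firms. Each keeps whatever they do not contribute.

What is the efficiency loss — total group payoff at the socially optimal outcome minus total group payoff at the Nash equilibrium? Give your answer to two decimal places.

1653.00 million dollars

The private return per contributed unit is 0.93 < 1 for everyone, so the Nash equilibrium is zero contribution and the group total is Σ E_j = 17 + 32 + 52 + 58 + 56 + 27 + 58 = 300.
Each contributed unit returns 6.510 to the group, so the social optimum is full contribution by everyone: group total = 6.510 × 300 = 1953.00.
Efficiency loss = (6.510 − 1) × 300 = 1653.00.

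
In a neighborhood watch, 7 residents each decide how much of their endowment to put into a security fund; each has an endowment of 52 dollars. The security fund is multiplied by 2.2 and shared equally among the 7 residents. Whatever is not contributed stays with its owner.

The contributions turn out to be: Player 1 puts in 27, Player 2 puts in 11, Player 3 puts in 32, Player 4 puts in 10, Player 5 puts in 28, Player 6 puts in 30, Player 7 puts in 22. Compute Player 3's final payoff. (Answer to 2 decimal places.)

70.29 dollars

Total contributed: 27 + 11 + 32 + 10 + 28 + 30 + 22 = 160.
Each receives 2.2 × 160 / 7 = 50.29 from the security fund.
Player 3 keeps 52 − 32 = 20, so Player 3's payoff is 20 + 50.29 = 70.29.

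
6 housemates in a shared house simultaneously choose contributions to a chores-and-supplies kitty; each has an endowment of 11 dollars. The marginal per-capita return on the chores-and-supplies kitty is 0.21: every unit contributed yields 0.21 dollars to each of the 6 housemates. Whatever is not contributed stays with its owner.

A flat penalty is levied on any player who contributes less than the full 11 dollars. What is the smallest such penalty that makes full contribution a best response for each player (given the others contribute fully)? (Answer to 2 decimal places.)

Given the others contribute fully, the best deviation is to contribute 0 (any partial contribution still incurs the fine and gives up units whose private return 0.21 is below 1).
Deviating from 11 to 0 saves 11 dollars but forfeits the deviator's share of the drop in the chores-and-supplies kitty: 0.21 × 11 = 2.31.
So the deviation gain is 11 − 2.31 = 8.69, and the fine must be at least 8.69 dollars to wipe it out.

8.69 dollars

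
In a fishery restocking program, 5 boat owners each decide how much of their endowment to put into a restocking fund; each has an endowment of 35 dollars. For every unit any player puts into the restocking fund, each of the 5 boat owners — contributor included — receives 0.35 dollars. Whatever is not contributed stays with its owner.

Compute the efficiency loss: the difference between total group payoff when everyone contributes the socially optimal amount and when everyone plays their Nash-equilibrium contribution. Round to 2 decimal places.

131.25 dollars

The private return per contributed unit is 0.35 < 1, so contributing 0 is dominant for every player. At the Nash equilibrium everyone keeps their 35, and the group total is 5 × 35 = 175.
Each contributed unit returns 1.750 to the group as a whole (0.35 to each of 5 players), which exceeds 1, so the social optimum is full contribution: group total = 1.750 × 175 = 306.25.
Efficiency loss = 306.25 − 175 = 131.25.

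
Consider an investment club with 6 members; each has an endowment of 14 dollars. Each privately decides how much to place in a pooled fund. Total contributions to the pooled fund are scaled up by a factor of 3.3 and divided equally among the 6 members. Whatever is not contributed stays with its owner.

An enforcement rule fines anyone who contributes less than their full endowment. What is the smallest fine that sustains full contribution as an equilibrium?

6.30 dollars

Given the others contribute fully, the best deviation is to contribute 0 (any partial contribution still incurs the fine and gives up units whose private return 0.5500 is below 1).
Deviating from 14 to 0 saves 14 dollars but forfeits the deviator's share of the drop in the pooled fund: 3.3/6 × 14 = 7.70.
So the deviation gain is 14 − 7.70 = 6.30, and the fine must be at least 6.30 dollars to wipe it out.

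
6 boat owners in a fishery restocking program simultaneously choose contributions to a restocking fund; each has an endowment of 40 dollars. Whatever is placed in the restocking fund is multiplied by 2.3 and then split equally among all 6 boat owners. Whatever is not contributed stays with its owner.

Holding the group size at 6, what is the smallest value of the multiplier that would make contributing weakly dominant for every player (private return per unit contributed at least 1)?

A contributed unit returns (multiplier)/6 to its contributor.
This reaches 1 exactly when the multiplier is 6.

6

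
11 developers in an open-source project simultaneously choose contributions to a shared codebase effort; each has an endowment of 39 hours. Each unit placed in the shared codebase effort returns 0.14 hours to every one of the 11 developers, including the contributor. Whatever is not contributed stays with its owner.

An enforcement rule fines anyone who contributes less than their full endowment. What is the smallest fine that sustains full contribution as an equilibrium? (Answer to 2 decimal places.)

33.54 hours

Given the others contribute fully, the best deviation is to contribute 0 (any partial contribution still incurs the fine and gives up units whose private return 0.14 is below 1).
Deviating from 39 to 0 saves 39 hours but forfeits the deviator's share of the drop in the shared codebase effort: 0.14 × 39 = 5.46.
So the deviation gain is 39 − 5.46 = 33.54, and the fine must be at least 33.54 hours to wipe it out.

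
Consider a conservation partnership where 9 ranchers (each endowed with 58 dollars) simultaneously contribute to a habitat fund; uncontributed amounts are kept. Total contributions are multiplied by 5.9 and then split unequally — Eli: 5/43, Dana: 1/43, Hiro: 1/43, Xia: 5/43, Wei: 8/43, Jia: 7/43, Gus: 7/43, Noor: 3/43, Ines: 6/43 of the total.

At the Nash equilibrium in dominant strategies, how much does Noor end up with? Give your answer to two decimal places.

81.87 dollars

For player j, contributing a unit is worthwhile iff 5.9 × (j's share) ≥ 1, i.e. iff j's share is at least 0.1695.
The only share above 0.1695 is Wei's 8/43, contributing 58; the remaining 8 contribute 0. Total contributed: 58.
Noor keeps 58 and receives 5.9 × 58 × 3/43 = 23.87 from the habitat fund, for a payoff of 81.87.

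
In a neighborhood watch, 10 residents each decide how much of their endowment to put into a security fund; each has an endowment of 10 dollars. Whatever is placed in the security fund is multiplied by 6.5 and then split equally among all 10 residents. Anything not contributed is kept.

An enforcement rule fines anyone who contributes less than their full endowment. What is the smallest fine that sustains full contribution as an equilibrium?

Given the others contribute fully, the best deviation is to contribute 0 (any partial contribution still incurs the fine and gives up units whose private return 0.6500 is below 1).
Deviating from 10 to 0 saves 10 dollars but forfeits the deviator's share of the drop in the security fund: 6.5/10 × 10 = 6.50.
So the deviation gain is 10 − 6.50 = 3.50, and the fine must be at least 3.50 dollars to wipe it out.

3.50 dollars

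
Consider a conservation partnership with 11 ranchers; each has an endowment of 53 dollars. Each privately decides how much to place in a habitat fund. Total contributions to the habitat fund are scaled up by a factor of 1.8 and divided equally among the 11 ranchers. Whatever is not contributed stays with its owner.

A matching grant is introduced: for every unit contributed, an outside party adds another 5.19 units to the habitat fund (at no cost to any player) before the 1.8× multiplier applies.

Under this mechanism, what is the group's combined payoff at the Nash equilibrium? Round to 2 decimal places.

The effective private return per unit is now 1.8 × 6.19 / 11 = 1.0129 > 1, so every player's dominant strategy flips to full contribution.
So the Nash equilibrium is full contribution by all 11; the group earns 1.8 × 6.19 × 583 = 6495.79.

6495.79 dollars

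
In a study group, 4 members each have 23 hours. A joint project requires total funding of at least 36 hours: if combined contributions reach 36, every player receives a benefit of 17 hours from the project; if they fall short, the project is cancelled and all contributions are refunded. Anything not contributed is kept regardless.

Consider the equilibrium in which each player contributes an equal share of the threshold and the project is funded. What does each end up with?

Equal share of the threshold: 36/4 = 9.
At this profile no one gains by cutting their contribution: any cut drops the total below 36, the project is cancelled, contributions are refunded, and the deviator ends with 23, which is less than 23 − 9 + 17 = 31. Contributing more than 9 just wastes the excess. So contributing exactly 9 is a best response.
Each player's payoff: 23 − 9 + 17 = 31.

31 hours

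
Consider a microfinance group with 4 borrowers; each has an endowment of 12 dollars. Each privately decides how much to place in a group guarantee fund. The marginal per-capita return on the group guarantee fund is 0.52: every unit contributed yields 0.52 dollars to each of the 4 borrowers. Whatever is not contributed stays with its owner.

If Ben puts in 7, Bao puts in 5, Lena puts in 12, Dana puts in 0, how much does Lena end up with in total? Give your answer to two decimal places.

12.48 dollars

Total contributed: 7 + 5 + 12 + 0 = 24.
Each receives 0.52 × 24 = 12.48 from the group guarantee fund.
Lena keeps 12 − 12 = 0, so Lena's payoff is 0 + 12.48 = 12.48.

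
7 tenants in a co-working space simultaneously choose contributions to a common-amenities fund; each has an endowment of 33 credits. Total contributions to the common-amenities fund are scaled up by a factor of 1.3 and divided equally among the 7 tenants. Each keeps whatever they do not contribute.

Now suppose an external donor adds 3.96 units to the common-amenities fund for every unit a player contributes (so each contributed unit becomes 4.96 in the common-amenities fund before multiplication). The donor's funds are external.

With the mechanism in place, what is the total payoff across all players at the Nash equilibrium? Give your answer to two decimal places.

231.00 credits

With the mechanism, a contributed unit returns 1.3 × 4.96 / 7 = 0.9211 per unit of net cost — still below 1 — so contributing 0 remains dominant for every player.
Everyone keeps their endowment and the group total is 7 × 33 = 231.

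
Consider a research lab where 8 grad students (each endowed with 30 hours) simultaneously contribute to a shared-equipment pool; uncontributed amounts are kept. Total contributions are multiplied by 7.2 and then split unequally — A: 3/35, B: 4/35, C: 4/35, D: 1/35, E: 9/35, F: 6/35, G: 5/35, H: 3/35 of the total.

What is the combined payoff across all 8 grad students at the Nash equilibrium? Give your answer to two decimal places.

Player j's private return per contributed unit is 7.2 × (j's share). Contributing is weakly dominant for j when that share is at least 1/7.2 = 0.1389, and contributing 0 is dominant otherwise.
E, F and G clear that bar, contributing 30 each; the remaining 5 contribute 0. Total contributed: 90.
The shared-equipment pool pays out 7.2 × 90 = 648.00 in total (split across the unequal shares, but the aggregate is all that matters for the group sum).
The 5 free-riders keep 30 each, adding 150. Group total = 150 + 648.00 = 798.00.

798.00 hours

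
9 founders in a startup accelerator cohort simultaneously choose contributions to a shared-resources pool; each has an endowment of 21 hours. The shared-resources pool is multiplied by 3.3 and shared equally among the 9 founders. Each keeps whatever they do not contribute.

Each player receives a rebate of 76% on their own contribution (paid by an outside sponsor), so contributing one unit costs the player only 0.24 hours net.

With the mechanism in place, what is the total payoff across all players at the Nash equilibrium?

767.34 hours

With the mechanism, a contributed unit returns (3.3/9) / 0.24 = 1.5278 per unit of net cost to the contributor — now above 1 — so contributing fully is weakly dominant for every player.
So the Nash equilibrium is full contribution by all 9; the group earns 9 × (21 × 0.76 + 3.3 × 21) = 767.34.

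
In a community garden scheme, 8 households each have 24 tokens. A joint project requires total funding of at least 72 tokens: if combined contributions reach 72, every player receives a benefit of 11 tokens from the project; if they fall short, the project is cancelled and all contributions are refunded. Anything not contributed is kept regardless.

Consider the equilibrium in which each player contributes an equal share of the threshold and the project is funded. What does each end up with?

Equal share of the threshold: 72/8 = 9.
At this profile no one gains by cutting their contribution: any cut drops the total below 72, the project is cancelled, contributions are refunded, and the deviator ends with 24, which is less than 24 − 9 + 11 = 26. Contributing more than 9 just wastes the excess. So contributing exactly 9 is a best response.
Each player's payoff: 24 − 9 + 11 = 26.

26 tokens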